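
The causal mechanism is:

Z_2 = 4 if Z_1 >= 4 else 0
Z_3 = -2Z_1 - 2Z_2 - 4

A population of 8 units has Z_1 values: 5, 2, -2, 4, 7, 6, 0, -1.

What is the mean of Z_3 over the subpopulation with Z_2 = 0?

-3.5

Conditioning on Z_2=0 selects the 4 unit(s) with Z_1 ∈ {2, -2, 0, -1}. Their Z_3 values: -8, 0, -4, -2. Mean = -3.5.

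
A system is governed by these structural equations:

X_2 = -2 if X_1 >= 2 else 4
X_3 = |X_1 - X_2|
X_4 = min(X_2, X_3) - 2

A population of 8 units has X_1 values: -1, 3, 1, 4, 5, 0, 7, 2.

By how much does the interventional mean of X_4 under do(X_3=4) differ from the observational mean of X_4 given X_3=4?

-0.75

do(X_3=4) breaks X_3's dependence on X_1. With X_3=4 fixed, X_4 across the units is 2, -4, 2, -4, -4, 2, -4, -4, mean -1.75.
Observing X_3=4 restricts to units where X_3's equation naturally yields 4: X_1 ∈ {0, 2}. In that subpopulation X_4 = 2, -4, mean -1.
Difference = -1.75 − (-1) = -0.75.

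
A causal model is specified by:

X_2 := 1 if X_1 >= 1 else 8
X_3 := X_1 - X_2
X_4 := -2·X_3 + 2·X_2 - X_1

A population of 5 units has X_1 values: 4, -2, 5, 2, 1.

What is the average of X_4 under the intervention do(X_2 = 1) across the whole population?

-2

The intervention sets X_2=1 in all 5 units regardless of X_1. Recomputing X_4 per unit gives -8, 10, -11, -2, 1; average -2.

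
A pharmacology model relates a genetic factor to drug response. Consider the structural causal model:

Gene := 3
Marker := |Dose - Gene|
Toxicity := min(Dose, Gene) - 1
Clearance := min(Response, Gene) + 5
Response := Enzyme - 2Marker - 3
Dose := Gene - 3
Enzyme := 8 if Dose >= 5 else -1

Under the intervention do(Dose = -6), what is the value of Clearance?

Under do(Dose=-6), the mechanism Dose := Gene - 3 is discarded; Dose is fixed at -6.
Enzyme = 8 if Dose >= 5 else -1  [with Dose=-6]  = -1
Marker = |Dose - Gene|  [with Dose=-6, Gene=3]  = 9
Response = Enzyme - 2Marker - 3  [with Enzyme=-1, Marker=9]  = -22
Clearance = min(Response, Gene) + 5  [with Response=-22, Gene=3]  = -17

-17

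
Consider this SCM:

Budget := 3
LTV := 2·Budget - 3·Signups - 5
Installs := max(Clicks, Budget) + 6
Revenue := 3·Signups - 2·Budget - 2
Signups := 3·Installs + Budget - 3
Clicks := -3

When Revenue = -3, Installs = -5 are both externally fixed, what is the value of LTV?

The joint intervention fixes Revenue = -3, Installs = -5, removing each variable's own equation.
Signups = 3·Installs + Budget - 3  [with Installs=-5, Budget=3]  = -15
LTV = 2·Budget - 3·Signups - 5  [with Budget=3, Signups=-15]  = 46

46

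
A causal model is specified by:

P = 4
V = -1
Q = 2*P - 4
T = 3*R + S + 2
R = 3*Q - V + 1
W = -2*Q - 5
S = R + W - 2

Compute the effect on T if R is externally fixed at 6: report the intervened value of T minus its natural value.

The intervention breaks the incoming arrows to R: R = 3*Q - V + 1 no longer applies, and R = 6.
Q = 2*P - 4  [with P=4]  = 4
W = -2*Q - 5  [with Q=4]  = -13
S = R + W - 2  [with R=6, W=-13]  = -9
T = 3*R + S + 2  [with R=6, S=-9]  = 11
Without intervention: Q = 2*P - 4  [with P=4]  = 4; R = 3*Q - V + 1  [with Q=4, V=-1]  = 14; W = -2*Q - 5  [with Q=4]  = -13; S = R + W - 2  [with R=14, W=-13]  = -1; T = 3*R + S + 2  [with R=14, S=-1]  = 43.
Change = 11 − 43 = -32.

-32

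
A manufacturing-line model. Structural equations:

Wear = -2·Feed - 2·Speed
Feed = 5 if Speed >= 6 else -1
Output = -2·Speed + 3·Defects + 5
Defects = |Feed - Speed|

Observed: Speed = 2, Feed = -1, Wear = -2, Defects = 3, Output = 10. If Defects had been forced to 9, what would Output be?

28

Intervening sets Defects = 9 and removes its equation (Defects = |Feed - Speed|).
Output = -2·Speed + 3·Defects + 5  [with Speed=2, Defects=9]  = 28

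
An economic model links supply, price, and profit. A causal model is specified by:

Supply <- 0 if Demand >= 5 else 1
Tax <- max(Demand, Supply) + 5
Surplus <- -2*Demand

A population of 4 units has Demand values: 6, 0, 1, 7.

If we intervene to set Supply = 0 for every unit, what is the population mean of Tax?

do(Supply=0) breaks Supply's dependence on Demand. With Supply=0 fixed, Tax across the units is 11, 5, 6, 12, mean 8.5.

8.5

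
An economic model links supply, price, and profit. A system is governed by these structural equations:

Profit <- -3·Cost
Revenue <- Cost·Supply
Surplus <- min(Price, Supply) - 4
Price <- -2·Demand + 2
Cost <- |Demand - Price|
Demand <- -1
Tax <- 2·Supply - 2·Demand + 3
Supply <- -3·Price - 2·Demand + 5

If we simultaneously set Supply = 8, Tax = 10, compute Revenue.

The joint intervention fixes Supply = 8, Tax = 10, removing each variable's own equation.
Price = -2·Demand + 2  [with Demand=-1]  = 4
Cost = |Demand - Price|  [with Demand=-1, Price=4]  = 5
Revenue = Cost·Supply  [with Cost=5, Supply=8]  = 40

40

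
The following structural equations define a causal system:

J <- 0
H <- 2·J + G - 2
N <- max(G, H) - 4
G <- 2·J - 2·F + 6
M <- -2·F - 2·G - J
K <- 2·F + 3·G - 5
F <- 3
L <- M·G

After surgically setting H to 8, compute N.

4

do(H=8) replaces the equation H <- 2·J + G - 2 with the constant H = 8.
G = 2·J - 2·F + 6  [with J=0, F=3]  = 0
N = max(G, H) - 4  [with G=0, H=8]  = 4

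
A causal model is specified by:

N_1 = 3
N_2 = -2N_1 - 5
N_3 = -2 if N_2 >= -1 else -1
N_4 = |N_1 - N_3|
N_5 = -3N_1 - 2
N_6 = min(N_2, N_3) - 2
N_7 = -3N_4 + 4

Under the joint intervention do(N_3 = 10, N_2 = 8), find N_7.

The joint intervention fixes N_3 = 10, N_2 = 8, removing each variable's own equation.
N_4 = |N_1 - N_3|  [with N_1=3, N_3=10]  = 7
N_7 = -3N_4 + 4  [with N_4=7]  = -17

-17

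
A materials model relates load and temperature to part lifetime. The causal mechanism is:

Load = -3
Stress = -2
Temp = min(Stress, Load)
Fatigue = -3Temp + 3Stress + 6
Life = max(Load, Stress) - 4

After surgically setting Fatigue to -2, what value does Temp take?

-3

Under do(Fatigue=-2), the mechanism Fatigue = -3Temp + 3Stress + 6 is discarded; Fatigue is fixed at -2.
Since Temp is not a descendant of the intervened variable, it is unaffected.
Temp = min(Stress, Load)  [with Stress=-2, Load=-3]  = -3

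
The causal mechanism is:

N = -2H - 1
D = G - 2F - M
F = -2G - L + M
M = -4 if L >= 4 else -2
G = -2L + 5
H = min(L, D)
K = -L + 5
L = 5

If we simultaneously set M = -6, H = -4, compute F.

-1

The joint intervention fixes M = -6, H = -4, removing each variable's own equation.
G = -2L + 5  [with L=5]  = -5
F = -2G - L + M  [with G=-5, L=5, M=-6]  = -1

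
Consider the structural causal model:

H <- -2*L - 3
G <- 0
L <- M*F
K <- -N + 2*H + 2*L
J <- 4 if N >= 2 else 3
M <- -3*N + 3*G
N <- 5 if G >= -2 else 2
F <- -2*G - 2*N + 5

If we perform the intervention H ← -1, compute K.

Intervening sets H = -1 and removes its equation (H <- -2*L - 3).
N = 5 if G >= -2 else 2  [with G=0]  = 5
M = -3*N + 3*G  [with N=5, G=0]  = -15
F = -2*G - 2*N + 5  [with G=0, N=5]  = -5
L = M*F  [with M=-15, F=-5]  = 75
K = -N + 2*H + 2*L  [with N=5, H=-1, L=75]  = 143

143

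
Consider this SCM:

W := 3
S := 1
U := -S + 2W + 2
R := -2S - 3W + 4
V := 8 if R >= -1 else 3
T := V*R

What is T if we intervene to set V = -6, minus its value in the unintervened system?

The intervention breaks the incoming arrows to V: V := 8 if R >= -1 else 3 no longer applies, and V = -6.
R = -2S - 3W + 4  [with S=1, W=3]  = -7
T = V*R  [with V=-6, R=-7]  = 42
Without intervention: R = -2S - 3W + 4  [with S=1, W=3]  = -7; V = 8 if R >= -1 else 3  [with R=-7]  = 3; T = V*R  [with V=3, R=-7]  = -21.
Change = 42 − (-21) = 63.

63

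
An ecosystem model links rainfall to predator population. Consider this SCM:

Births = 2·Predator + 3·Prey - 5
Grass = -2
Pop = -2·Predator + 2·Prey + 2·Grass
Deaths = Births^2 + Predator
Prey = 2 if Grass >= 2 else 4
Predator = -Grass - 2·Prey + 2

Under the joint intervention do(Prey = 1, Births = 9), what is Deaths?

Setting Prey = 1, Births = 9 by intervention discards those variables' equations.
Predator = -Grass - 2·Prey + 2  [with Grass=-2, Prey=1]  = 2
Deaths = Births^2 + Predator  [with Births=9, Predator=2]  = 83

83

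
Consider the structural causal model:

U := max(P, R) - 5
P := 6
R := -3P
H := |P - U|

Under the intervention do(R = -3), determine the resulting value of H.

5

Under do(R=-3), the mechanism R := -3P is discarded; R is fixed at -3.
U = max(P, R) - 5  [with P=6, R=-3]  = 1
H = |P - U|  [with P=6, U=1]  = 5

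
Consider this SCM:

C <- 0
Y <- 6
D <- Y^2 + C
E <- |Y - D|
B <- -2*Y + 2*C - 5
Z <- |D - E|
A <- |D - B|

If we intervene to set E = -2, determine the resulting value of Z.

Under do(E=-2), the mechanism E <- |Y - D| is discarded; E is fixed at -2.
D = Y^2 + C  [with Y=6, C=0]  = 36
Z = |D - E|  [with D=36, E=-2]  = 38

38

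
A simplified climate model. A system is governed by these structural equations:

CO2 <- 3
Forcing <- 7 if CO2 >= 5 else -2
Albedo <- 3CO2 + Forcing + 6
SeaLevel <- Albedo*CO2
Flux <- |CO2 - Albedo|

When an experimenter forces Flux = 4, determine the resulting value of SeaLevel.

The intervention breaks the incoming arrows to Flux: Flux <- |CO2 - Albedo| no longer applies, and Flux = 4.
Since SeaLevel is not a descendant of the intervened variable, it is unaffected.
Forcing = 7 if CO2 >= 5 else -2  [with CO2=3]  = -2
Albedo = 3CO2 + Forcing + 6  [with CO2=3, Forcing=-2]  = 13
SeaLevel = Albedo*CO2  [with Albedo=13, CO2=3]  = 39

39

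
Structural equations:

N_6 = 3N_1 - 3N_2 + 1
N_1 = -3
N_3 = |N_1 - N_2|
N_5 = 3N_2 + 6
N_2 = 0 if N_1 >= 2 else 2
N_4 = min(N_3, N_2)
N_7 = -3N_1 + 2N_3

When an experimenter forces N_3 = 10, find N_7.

29

The intervention breaks the incoming arrows to N_3: N_3 = |N_1 - N_2| no longer applies, and N_3 = 10.
N_7 = -3N_1 + 2N_3  [with N_1=-3, N_3=10]  = 29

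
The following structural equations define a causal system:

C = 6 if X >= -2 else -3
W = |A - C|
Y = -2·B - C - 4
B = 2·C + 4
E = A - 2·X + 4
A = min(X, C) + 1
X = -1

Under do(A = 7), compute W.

1

The intervention breaks the incoming arrows to A: A = min(X, C) + 1 no longer applies, and A = 7.
C = 6 if X >= -2 else -3  [with X=-1]  = 6
W = |A - C|  [with A=7, C=6]  = 1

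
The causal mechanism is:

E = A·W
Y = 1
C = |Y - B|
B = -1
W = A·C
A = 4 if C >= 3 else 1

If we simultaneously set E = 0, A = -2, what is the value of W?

-4

Setting E = 0, A = -2 by intervention discards those variables' equations.
C = |Y - B|  [with Y=1, B=-1]  = 2
W = A·C  [with A=-2, C=2]  = -4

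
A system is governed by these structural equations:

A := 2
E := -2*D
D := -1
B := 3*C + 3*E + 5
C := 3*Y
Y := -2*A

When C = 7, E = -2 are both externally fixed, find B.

20

Setting C = 7, E = -2 by intervention discards those variables' equations.
B = 3*C + 3*E + 5  [with C=7, E=-2]  = 20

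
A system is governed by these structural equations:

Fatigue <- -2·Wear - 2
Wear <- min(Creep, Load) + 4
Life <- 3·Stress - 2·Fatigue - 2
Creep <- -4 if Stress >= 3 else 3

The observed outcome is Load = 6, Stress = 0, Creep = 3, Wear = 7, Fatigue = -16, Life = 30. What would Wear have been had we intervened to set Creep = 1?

The intervention breaks the incoming arrows to Creep: Creep <- -4 if Stress >= 3 else 3 no longer applies, and Creep = 1.
Wear = min(Creep, Load) + 4  [with Creep=1, Load=6]  = 5

5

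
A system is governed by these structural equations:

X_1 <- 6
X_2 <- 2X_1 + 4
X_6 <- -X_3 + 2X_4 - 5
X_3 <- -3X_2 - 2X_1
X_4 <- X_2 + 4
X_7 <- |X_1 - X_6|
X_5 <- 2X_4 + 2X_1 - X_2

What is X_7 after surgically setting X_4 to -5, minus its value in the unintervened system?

-50

The intervention breaks the incoming arrows to X_4: X_4 <- X_2 + 4 no longer applies, and X_4 = -5.
X_2 = 2X_1 + 4  [with X_1=6]  = 16
X_3 = -3X_2 - 2X_1  [with X_2=16, X_1=6]  = -60
X_6 = -X_3 + 2X_4 - 5  [with X_3=-60, X_4=-5]  = 45
X_7 = |X_1 - X_6|  [with X_1=6, X_6=45]  = 39
Without intervention: X_2 = 2X_1 + 4  [with X_1=6]  = 16; X_3 = -3X_2 - 2X_1  [with X_2=16, X_1=6]  = -60; X_4 = X_2 + 4  [with X_2=16]  = 20; X_6 = -X_3 + 2X_4 - 5  [with X_3=-60, X_4=20]  = 95; X_7 = |X_1 - X_6|  [with X_1=6, X_6=95]  = 89.
Change = 39 − 89 = -50.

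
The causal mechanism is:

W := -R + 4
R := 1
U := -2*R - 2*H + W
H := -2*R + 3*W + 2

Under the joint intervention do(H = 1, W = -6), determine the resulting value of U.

-10

The joint intervention fixes H = 1, W = -6, removing each variable's own equation.
U = -2*R - 2*H + W  [with R=1, H=1, W=-6]  = -10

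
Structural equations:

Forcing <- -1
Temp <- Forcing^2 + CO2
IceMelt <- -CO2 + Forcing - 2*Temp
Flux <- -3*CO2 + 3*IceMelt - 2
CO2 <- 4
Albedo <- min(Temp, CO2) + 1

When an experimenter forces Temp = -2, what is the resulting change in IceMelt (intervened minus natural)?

The intervention breaks the incoming arrows to Temp: Temp <- Forcing^2 + CO2 no longer applies, and Temp = -2.
IceMelt = -CO2 + Forcing - 2*Temp  [with CO2=4, Forcing=-1, Temp=-2]  = -1
Without intervention: Temp = Forcing^2 + CO2  [with Forcing=-1, CO2=4]  = 5; IceMelt = -CO2 + Forcing - 2*Temp  [with CO2=4, Forcing=-1, Temp=5]  = -15.
Change = -1 − (-15) = 14.

14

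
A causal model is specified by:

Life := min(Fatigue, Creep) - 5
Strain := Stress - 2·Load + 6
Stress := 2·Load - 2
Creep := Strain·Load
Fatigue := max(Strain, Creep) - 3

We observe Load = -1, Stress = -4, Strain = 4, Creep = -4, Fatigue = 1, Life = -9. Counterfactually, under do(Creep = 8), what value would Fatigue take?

Intervening sets Creep = 8 and removes its equation (Creep := Strain·Load).
Stress = 2·Load - 2  [with Load=-1]  = -4
Strain = Stress - 2·Load + 6  [with Stress=-4, Load=-1]  = 4
Fatigue = max(Strain, Creep) - 3  [with Strain=4, Creep=8]  = 5

5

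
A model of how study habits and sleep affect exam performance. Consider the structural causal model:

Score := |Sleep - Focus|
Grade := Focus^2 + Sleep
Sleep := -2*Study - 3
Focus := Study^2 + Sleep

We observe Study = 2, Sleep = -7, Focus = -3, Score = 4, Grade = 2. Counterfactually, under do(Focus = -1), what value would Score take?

The intervention breaks the incoming arrows to Focus: Focus := Study^2 + Sleep no longer applies, and Focus = -1.
Sleep = -2*Study - 3  [with Study=2]  = -7
Score = |Sleep - Focus|  [with Sleep=-7, Focus=-1]  = 6

6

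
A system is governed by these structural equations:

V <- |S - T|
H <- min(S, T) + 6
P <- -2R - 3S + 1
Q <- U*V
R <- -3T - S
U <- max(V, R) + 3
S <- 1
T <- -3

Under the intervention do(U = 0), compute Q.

Under do(U=0), the mechanism U <- max(V, R) + 3 is discarded; U is fixed at 0.
V = |S - T|  [with S=1, T=-3]  = 4
Q = U*V  [with U=0, V=4]  = 0

0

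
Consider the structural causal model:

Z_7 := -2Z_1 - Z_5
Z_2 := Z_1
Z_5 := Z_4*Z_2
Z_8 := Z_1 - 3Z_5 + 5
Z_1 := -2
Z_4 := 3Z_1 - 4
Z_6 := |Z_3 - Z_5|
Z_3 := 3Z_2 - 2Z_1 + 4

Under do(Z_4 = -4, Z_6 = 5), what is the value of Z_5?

8

Setting Z_4 = -4, Z_6 = 5 by intervention discards those variables' equations.
Z_2 = Z_1  [with Z_1=-2]  = -2
Z_5 = Z_4*Z_2  [with Z_4=-4, Z_2=-2]  = 8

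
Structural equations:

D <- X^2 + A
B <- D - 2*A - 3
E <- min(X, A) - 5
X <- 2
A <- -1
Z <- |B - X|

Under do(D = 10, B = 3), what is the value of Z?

Setting D = 10, B = 3 by intervention discards those variables' equations.
Z = |B - X|  [with B=3, X=2]  = 1

1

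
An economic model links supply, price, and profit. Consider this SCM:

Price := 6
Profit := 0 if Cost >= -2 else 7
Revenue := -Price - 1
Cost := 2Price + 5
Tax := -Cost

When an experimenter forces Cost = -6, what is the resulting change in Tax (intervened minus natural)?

23

Under do(Cost=-6), the mechanism Cost := 2Price + 5 is discarded; Cost is fixed at -6.
Tax = -Cost  [with Cost=-6]  = 6
Without intervention: Cost = 2Price + 5  [with Price=6]  = 17; Tax = -Cost  [with Cost=17]  = -17.
Change = 6 − (-17) = 23.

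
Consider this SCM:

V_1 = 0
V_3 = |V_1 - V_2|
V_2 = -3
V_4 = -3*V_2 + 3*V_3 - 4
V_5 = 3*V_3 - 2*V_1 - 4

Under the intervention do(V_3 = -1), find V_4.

2

The intervention breaks the incoming arrows to V_3: V_3 = |V_1 - V_2| no longer applies, and V_3 = -1.
V_4 = -3*V_2 + 3*V_3 - 4  [with V_2=-3, V_3=-1]  = 2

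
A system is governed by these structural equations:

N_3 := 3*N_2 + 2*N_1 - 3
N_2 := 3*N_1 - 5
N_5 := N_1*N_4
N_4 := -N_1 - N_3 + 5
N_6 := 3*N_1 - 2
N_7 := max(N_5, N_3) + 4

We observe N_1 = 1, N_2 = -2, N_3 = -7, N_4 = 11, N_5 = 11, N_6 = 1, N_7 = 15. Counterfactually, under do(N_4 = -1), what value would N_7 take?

The intervention breaks the incoming arrows to N_4: N_4 := -N_1 - N_3 + 5 no longer applies, and N_4 = -1.
N_2 = 3*N_1 - 5  [with N_1=1]  = -2
N_3 = 3*N_2 + 2*N_1 - 3  [with N_2=-2, N_1=1]  = -7
N_5 = N_1*N_4  [with N_1=1, N_4=-1]  = -1
N_7 = max(N_5, N_3) + 4  [with N_5=-1, N_3=-7]  = 3

3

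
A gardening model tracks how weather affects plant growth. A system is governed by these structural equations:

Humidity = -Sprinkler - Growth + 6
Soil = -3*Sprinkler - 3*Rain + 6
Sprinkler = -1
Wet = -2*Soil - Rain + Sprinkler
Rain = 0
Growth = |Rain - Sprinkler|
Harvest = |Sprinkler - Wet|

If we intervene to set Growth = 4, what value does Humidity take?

The intervention breaks the incoming arrows to Growth: Growth = |Rain - Sprinkler| no longer applies, and Growth = 4.
Humidity = -Sprinkler - Growth + 6  [with Sprinkler=-1, Growth=4]  = 3

3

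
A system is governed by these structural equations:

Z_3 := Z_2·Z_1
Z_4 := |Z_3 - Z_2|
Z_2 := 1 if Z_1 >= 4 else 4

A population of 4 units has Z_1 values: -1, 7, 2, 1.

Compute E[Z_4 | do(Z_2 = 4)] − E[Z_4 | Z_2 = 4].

Under do(Z_2=4), Z_2's equation is replaced by Z_2=4 for every unit. Per-unit Z_4: 8, 24, 4, 0. Mean = 9.
E[Z_4|Z_2=4] averages over only the 3 units with Z_2=4 (Z_1 = -1, 2, 1): Z_4 = 8, 4, 0, mean 4.
Difference = 9 − 4 = 5.

5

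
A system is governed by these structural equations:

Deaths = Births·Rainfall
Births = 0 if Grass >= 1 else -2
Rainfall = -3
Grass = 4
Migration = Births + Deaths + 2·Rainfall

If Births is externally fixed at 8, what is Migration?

do(Births=8) replaces the equation Births = 0 if Grass >= 1 else -2 with the constant Births = 8.
Deaths = Births·Rainfall  [with Births=8, Rainfall=-3]  = -24
Migration = Births + Deaths + 2·Rainfall  [with Births=8, Deaths=-24, Rainfall=-3]  = -22

-22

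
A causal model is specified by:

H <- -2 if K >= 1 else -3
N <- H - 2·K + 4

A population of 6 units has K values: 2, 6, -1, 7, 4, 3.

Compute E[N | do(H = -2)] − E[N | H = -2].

1.8

Under do(H=-2), H's equation is replaced by H=-2 for every unit. Per-unit N: -2, -10, 4, -12, -6, -4. Mean = -5.
E[N|H=-2] averages over only the 5 units with H=-2 (K = 2, 6, 7, 4, 3): N = -2, -10, -12, -6, -4, mean -6.8.
Difference = -5 − (-6.8) = 1.8.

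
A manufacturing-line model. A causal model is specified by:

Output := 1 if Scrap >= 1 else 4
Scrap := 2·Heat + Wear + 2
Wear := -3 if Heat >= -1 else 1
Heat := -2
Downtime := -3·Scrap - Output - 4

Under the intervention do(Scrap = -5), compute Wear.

Under do(Scrap=-5), the mechanism Scrap := 2·Heat + Wear + 2 is discarded; Scrap is fixed at -5.
Since Wear is not a descendant of the intervened variable, it is unaffected.
Wear = -3 if Heat >= -1 else 1  [with Heat=-2]  = 1

1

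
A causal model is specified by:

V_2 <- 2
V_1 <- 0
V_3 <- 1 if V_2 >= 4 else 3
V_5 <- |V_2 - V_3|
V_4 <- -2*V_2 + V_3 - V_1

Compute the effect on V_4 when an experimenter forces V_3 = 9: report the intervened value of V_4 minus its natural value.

6

The intervention breaks the incoming arrows to V_3: V_3 <- 1 if V_2 >= 4 else 3 no longer applies, and V_3 = 9.
V_4 = -2*V_2 + V_3 - V_1  [with V_2=2, V_3=9, V_1=0]  = 5
Without intervention: V_3 = 1 if V_2 >= 4 else 3  [with V_2=2]  = 3; V_4 = -2*V_2 + V_3 - V_1  [with V_2=2, V_3=3, V_1=0]  = -1.
Change = 5 − (-1) = 6.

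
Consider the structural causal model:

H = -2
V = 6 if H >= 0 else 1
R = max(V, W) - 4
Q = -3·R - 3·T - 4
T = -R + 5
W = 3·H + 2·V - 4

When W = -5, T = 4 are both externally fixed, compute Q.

-7

Setting W = -5, T = 4 by intervention discards those variables' equations.
V = 6 if H >= 0 else 1  [with H=-2]  = 1
R = max(V, W) - 4  [with V=1, W=-5]  = -3
Q = -3·R - 3·T - 4  [with R=-3, T=4]  = -7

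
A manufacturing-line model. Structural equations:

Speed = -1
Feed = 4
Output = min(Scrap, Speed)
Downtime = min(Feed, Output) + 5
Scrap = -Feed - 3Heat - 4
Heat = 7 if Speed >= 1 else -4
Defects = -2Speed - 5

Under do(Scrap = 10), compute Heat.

do(Scrap=10) replaces the equation Scrap = -Feed - 3Heat - 4 with the constant Scrap = 10.
Heat is not downstream of the intervention, so its value is determined by the original equations.
Heat = 7 if Speed >= 1 else -4  [with Speed=-1]  = -4

-4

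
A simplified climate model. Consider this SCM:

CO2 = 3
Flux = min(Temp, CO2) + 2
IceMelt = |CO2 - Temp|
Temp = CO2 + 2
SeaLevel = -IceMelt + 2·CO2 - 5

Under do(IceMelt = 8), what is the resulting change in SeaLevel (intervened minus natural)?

-6

The intervention breaks the incoming arrows to IceMelt: IceMelt = |CO2 - Temp| no longer applies, and IceMelt = 8.
SeaLevel = -IceMelt + 2·CO2 - 5  [with IceMelt=8, CO2=3]  = -7
Without intervention: Temp = CO2 + 2  [with CO2=3]  = 5; IceMelt = |CO2 - Temp|  [with CO2=3, Temp=5]  = 2; SeaLevel = -IceMelt + 2·CO2 - 5  [with IceMelt=2, CO2=3]  = -1.
Change = -7 − (-1) = -6.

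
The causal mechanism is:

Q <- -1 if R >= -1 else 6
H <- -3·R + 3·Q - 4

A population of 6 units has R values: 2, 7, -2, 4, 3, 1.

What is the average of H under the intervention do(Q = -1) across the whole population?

-14.5

do(Q=-1) breaks Q's dependence on R. With Q=-1 fixed, H across the units is -13, -28, -1, -19, -16, -10, mean -14.5.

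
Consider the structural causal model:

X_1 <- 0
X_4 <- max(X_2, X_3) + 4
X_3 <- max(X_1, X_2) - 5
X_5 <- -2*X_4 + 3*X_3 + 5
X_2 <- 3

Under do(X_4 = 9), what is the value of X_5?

-19

Intervening sets X_4 = 9 and removes its equation (X_4 <- max(X_2, X_3) + 4).
X_3 = max(X_1, X_2) - 5  [with X_1=0, X_2=3]  = -2
X_5 = -2*X_4 + 3*X_3 + 5  [with X_4=9, X_3=-2]  = -19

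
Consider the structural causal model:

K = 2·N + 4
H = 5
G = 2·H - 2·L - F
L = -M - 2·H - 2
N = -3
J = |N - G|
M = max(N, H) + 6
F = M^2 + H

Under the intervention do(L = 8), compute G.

The intervention breaks the incoming arrows to L: L = -M - 2·H - 2 no longer applies, and L = 8.
M = max(N, H) + 6  [with N=-3, H=5]  = 11
F = M^2 + H  [with M=11, H=5]  = 126
G = 2·H - 2·L - F  [with H=5, L=8, F=126]  = -132

-132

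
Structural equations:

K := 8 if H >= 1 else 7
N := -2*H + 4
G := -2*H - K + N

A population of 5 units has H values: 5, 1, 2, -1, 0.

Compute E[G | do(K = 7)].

Under do(K=7), K's equation is replaced by K=7 for every unit. Per-unit G: -23, -7, -11, 1, -3. Mean = -8.6.

-8.6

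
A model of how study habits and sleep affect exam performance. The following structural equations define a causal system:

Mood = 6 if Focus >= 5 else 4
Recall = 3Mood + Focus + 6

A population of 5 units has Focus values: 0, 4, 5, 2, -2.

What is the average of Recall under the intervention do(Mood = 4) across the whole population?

19.8

Under do(Mood=4), Mood's equation is replaced by Mood=4 for every unit. Per-unit Recall: 18, 22, 23, 20, 16. Mean = 19.8.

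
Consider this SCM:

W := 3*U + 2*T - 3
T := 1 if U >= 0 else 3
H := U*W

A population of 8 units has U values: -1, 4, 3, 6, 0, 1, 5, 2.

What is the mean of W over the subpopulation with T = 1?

8

E[W|T=1] averages over only the 7 units with T=1 (U = 4, 3, 6, 0, 1, 5, 2): W = 11, 8, 17, -1, 2, 14, 5, mean 8.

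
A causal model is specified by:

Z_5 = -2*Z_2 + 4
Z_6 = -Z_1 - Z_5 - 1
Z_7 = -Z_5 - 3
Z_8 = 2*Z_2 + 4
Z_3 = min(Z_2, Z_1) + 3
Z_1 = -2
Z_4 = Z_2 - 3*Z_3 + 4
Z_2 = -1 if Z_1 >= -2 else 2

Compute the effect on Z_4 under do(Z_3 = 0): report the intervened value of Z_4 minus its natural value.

The intervention breaks the incoming arrows to Z_3: Z_3 = min(Z_2, Z_1) + 3 no longer applies, and Z_3 = 0.
Z_2 = -1 if Z_1 >= -2 else 2  [with Z_1=-2]  = -1
Z_4 = Z_2 - 3*Z_3 + 4  [with Z_2=-1, Z_3=0]  = 3
Without intervention: Z_2 = -1 if Z_1 >= -2 else 2  [with Z_1=-2]  = -1; Z_3 = min(Z_2, Z_1) + 3  [with Z_2=-1, Z_1=-2]  = 1; Z_4 = Z_2 - 3*Z_3 + 4  [with Z_2=-1, Z_3=1]  = 0.
Change = 3 − 0 = 3.

3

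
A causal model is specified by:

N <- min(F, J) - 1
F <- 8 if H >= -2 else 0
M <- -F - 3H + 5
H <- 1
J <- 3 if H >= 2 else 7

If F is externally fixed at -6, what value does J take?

The intervention breaks the incoming arrows to F: F <- 8 if H >= -2 else 0 no longer applies, and F = -6.
Since J is not a descendant of the intervened variable, it is unaffected.
J = 3 if H >= 2 else 7  [with H=1]  = 7

7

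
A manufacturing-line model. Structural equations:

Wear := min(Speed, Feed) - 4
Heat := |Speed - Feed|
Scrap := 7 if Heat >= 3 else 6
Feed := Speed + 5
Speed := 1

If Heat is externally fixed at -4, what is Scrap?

do(Heat=-4) replaces the equation Heat := |Speed - Feed| with the constant Heat = -4.
Scrap = 7 if Heat >= 3 else 6  [with Heat=-4]  = 6

6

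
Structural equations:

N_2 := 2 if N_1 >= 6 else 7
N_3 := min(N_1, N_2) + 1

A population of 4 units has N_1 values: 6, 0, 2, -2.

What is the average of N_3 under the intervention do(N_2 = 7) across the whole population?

do(N_2=7) breaks N_2's dependence on N_1. With N_2=7 fixed, N_3 across the units is 7, 1, 3, -1, mean 2.5.

2.5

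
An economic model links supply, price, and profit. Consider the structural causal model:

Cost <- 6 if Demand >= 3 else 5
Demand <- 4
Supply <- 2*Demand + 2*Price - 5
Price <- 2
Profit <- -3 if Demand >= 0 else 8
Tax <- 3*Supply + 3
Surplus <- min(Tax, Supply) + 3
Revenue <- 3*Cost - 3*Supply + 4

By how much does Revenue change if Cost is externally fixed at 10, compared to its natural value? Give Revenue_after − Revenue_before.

12

Intervening sets Cost = 10 and removes its equation (Cost <- 6 if Demand >= 3 else 5).
Supply = 2*Demand + 2*Price - 5  [with Demand=4, Price=2]  = 7
Revenue = 3*Cost - 3*Supply + 4  [with Cost=10, Supply=7]  = 13
Without intervention: Supply = 2*Demand + 2*Price - 5  [with Demand=4, Price=2]  = 7; Cost = 6 if Demand >= 3 else 5  [with Demand=4]  = 6; Revenue = 3*Cost - 3*Supply + 4  [with Cost=6, Supply=7]  = 1.
Change = 13 − 1 = 12.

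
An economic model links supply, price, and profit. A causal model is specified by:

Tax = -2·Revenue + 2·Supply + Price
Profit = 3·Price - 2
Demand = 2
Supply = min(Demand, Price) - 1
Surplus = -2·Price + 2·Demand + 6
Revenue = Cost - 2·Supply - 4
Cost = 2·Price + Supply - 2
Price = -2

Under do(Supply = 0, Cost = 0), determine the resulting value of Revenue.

Setting Supply = 0, Cost = 0 by intervention discards those variables' equations.
Revenue = Cost - 2·Supply - 4  [with Cost=0, Supply=0]  = -4

-4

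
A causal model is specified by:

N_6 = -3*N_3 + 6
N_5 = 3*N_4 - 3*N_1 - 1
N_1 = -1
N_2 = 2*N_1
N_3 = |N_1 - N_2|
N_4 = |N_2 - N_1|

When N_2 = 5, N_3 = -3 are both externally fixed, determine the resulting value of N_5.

Under do(N_2 = 5, N_3 = -3), each intervened variable's structural equation is replaced by its fixed value.
N_4 = |N_2 - N_1|  [with N_2=5, N_1=-1]  = 6
N_5 = 3*N_4 - 3*N_1 - 1  [with N_4=6, N_1=-1]  = 20

20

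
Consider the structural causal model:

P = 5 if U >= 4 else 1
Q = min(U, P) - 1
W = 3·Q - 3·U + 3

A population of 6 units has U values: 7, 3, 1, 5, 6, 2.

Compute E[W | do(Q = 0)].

The intervention sets Q=0 in all 6 units regardless of U. Recomputing W per unit gives -18, -6, 0, -12, -15, -3; average -9.

-9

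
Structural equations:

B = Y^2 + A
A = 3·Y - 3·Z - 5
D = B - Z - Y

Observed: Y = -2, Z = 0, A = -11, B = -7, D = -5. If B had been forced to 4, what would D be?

Intervening sets B = 4 and removes its equation (B = Y^2 + A).
D = B - Z - Y  [with B=4, Z=0, Y=-2]  = 6

6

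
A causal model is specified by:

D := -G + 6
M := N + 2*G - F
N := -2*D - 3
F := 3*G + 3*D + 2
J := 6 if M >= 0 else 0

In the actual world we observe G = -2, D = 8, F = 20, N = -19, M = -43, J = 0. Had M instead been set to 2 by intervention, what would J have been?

6

The intervention breaks the incoming arrows to M: M := N + 2*G - F no longer applies, and M = 2.
J = 6 if M >= 0 else 0  [with M=2]  = 6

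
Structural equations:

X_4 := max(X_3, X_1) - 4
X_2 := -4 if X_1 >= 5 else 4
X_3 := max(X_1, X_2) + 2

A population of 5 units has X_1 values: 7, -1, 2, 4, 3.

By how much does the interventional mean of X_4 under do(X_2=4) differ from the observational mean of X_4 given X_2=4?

0.6

do(X_2=4) breaks X_2's dependence on X_1. With X_2=4 fixed, X_4 across the units is 5, 2, 2, 2, 2, mean 2.6.
Conditioning on X_2=4 selects the 4 unit(s) with X_1 ∈ {-1, 2, 4, 3}. Their X_4 values: 2, 2, 2, 2. Mean = 2.
Difference = 2.6 − 2 = 0.6.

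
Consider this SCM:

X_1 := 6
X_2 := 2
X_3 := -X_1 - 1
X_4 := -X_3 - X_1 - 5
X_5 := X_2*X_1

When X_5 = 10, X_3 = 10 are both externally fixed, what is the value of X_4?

Under do(X_5 = 10, X_3 = 10), each intervened variable's structural equation is replaced by its fixed value.
X_4 = -X_3 - X_1 - 5  [with X_3=10, X_1=6]  = -21

-21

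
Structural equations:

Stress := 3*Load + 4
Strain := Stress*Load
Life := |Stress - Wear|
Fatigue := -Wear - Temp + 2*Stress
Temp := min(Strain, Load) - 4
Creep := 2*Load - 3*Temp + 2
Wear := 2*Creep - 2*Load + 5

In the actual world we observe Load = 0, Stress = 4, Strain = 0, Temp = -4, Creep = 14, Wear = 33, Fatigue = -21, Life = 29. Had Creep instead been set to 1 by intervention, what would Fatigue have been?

Under do(Creep=1), the mechanism Creep := 2*Load - 3*Temp + 2 is discarded; Creep is fixed at 1.
Stress = 3*Load + 4  [with Load=0]  = 4
Strain = Stress*Load  [with Stress=4, Load=0]  = 0
Temp = min(Strain, Load) - 4  [with Strain=0, Load=0]  = -4
Wear = 2*Creep - 2*Load + 5  [with Creep=1, Load=0]  = 7
Fatigue = -Wear - Temp + 2*Stress  [with Wear=7, Temp=-4, Stress=4]  = 5

5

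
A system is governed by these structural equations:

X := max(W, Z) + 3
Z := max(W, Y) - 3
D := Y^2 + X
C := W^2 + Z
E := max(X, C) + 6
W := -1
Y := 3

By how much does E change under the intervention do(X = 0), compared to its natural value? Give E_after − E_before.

Under do(X=0), the mechanism X := max(W, Z) + 3 is discarded; X is fixed at 0.
Z = max(W, Y) - 3  [with W=-1, Y=3]  = 0
C = W^2 + Z  [with W=-1, Z=0]  = 1
E = max(X, C) + 6  [with X=0, C=1]  = 7
Without intervention: Z = max(W, Y) - 3  [with W=-1, Y=3]  = 0; X = max(W, Z) + 3  [with W=-1, Z=0]  = 3; C = W^2 + Z  [with W=-1, Z=0]  = 1; E = max(X, C) + 6  [with X=3, C=1]  = 9.
Change = 7 − 9 = -2.

-2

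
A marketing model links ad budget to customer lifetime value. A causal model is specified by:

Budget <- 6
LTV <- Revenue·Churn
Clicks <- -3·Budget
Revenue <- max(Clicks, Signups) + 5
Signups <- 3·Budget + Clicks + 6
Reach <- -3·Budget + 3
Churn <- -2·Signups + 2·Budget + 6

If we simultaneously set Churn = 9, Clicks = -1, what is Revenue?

The joint intervention fixes Churn = 9, Clicks = -1, removing each variable's own equation.
Signups = 3·Budget + Clicks + 6  [with Budget=6, Clicks=-1]  = 23
Revenue = max(Clicks, Signups) + 5  [with Clicks=-1, Signups=23]  = 28

28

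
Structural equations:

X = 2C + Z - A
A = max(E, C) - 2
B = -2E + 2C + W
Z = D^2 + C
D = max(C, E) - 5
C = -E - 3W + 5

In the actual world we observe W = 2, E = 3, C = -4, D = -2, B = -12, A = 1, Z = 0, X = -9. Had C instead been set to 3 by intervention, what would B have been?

2

do(C=3) replaces the equation C = -E - 3W + 5 with the constant C = 3.
B = -2E + 2C + W  [with E=3, C=3, W=2]  = 2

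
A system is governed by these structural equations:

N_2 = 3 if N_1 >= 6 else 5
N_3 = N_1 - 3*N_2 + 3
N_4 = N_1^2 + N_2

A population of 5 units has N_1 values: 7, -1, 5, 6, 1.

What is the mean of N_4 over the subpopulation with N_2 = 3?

45.5

Conditioning on N_2=3 selects the 2 unit(s) with N_1 ∈ {7, 6}. Their N_4 values: 52, 39. Mean = 45.5.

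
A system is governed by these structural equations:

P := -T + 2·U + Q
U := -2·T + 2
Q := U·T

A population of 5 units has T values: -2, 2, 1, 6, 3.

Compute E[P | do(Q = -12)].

-18

Under do(Q=-12), Q's equation is replaced by Q=-12 for every unit. Per-unit P: 2, -18, -13, -38, -23. Mean = -18.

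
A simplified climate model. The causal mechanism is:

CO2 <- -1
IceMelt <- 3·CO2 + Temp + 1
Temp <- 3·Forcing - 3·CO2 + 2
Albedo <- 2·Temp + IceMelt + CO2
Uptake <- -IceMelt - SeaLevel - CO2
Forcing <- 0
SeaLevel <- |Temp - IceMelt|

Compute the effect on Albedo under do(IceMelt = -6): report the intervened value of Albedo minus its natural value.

-9

Intervening sets IceMelt = -6 and removes its equation (IceMelt <- 3·CO2 + Temp + 1).
Temp = 3·Forcing - 3·CO2 + 2  [with Forcing=0, CO2=-1]  = 5
Albedo = 2·Temp + IceMelt + CO2  [with Temp=5, IceMelt=-6, CO2=-1]  = 3
Without intervention: Temp = 3·Forcing - 3·CO2 + 2  [with Forcing=0, CO2=-1]  = 5; IceMelt = 3·CO2 + Temp + 1  [with CO2=-1, Temp=5]  = 3; Albedo = 2·Temp + IceMelt + CO2  [with Temp=5, IceMelt=3, CO2=-1]  = 12.
Change = 3 − 12 = -9.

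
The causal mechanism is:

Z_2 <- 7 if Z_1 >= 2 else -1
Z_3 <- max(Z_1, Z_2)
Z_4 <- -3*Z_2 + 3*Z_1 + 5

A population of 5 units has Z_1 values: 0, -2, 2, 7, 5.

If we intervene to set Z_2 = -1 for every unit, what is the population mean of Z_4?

Every unit gets Z_2=-1 under the intervention. Z_4 values become 8, 2, 14, 29, 23; E[Z_4|do(Z_2=-1)] = 15.2.

15.2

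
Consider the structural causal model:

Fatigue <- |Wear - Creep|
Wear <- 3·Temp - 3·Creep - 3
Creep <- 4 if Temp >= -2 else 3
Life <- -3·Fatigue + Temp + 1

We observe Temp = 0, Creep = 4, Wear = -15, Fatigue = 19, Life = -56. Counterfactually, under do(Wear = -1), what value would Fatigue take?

The intervention breaks the incoming arrows to Wear: Wear <- 3·Temp - 3·Creep - 3 no longer applies, and Wear = -1.
Creep = 4 if Temp >= -2 else 3  [with Temp=0]  = 4
Fatigue = |Wear - Creep|  [with Wear=-1, Creep=4]  = 5

5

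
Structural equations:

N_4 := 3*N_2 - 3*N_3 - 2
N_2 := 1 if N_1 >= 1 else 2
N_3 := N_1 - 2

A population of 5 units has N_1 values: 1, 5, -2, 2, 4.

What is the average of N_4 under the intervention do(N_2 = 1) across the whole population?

1

Under do(N_2=1), N_2's equation is replaced by N_2=1 for every unit. Per-unit N_4: 4, -8, 13, 1, -5. Mean = 1.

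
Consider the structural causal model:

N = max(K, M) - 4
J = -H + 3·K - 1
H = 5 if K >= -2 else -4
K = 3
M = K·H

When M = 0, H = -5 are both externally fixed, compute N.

The joint intervention fixes M = 0, H = -5, removing each variable's own equation.
N = max(K, M) - 4  [with K=3, M=0]  = -1

-1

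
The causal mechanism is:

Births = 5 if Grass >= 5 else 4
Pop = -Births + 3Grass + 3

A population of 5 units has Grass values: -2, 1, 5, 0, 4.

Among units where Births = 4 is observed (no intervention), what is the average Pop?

Observing Births=4 restricts to units where Births's equation naturally yields 4: Grass ∈ {-2, 1, 0, 4}. In that subpopulation Pop = -7, 2, -1, 11, mean 1.25.

1.25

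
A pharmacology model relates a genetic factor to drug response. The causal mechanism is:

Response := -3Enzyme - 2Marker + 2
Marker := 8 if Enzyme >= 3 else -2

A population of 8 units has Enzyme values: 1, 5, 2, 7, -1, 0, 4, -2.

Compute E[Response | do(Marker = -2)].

0

do(Marker=-2) breaks Marker's dependence on Enzyme. With Marker=-2 fixed, Response across the units is 3, -9, 0, -15, 9, 6, -6, 12, mean 0.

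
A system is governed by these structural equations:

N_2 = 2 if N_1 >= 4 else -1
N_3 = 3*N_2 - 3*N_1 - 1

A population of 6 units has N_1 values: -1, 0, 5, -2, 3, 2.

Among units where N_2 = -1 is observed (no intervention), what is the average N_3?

-5.2

Observing N_2=-1 restricts to units where N_2's equation naturally yields -1: N_1 ∈ {-1, 0, -2, 3, 2}. In that subpopulation N_3 = -1, -4, 2, -13, -10, mean -5.2.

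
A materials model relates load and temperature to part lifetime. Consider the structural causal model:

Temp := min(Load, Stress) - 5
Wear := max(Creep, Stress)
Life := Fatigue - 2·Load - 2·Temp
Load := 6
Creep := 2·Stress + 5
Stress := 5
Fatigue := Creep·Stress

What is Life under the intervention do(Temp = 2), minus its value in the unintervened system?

The intervention breaks the incoming arrows to Temp: Temp := min(Load, Stress) - 5 no longer applies, and Temp = 2.
Creep = 2·Stress + 5  [with Stress=5]  = 15
Fatigue = Creep·Stress  [with Creep=15, Stress=5]  = 75
Life = Fatigue - 2·Load - 2·Temp  [with Fatigue=75, Load=6, Temp=2]  = 59
Without intervention: Temp = min(Load, Stress) - 5  [with Load=6, Stress=5]  = 0; Creep = 2·Stress + 5  [with Stress=5]  = 15; Fatigue = Creep·Stress  [with Creep=15, Stress=5]  = 75; Life = Fatigue - 2·Load - 2·Temp  [with Fatigue=75, Load=6, Temp=0]  = 63.
Change = 59 − 63 = -4.

-4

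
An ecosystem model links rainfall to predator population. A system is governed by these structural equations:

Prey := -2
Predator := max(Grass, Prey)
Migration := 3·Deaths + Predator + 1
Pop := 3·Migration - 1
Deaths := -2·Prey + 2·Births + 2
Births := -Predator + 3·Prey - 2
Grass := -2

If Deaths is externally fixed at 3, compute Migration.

The intervention breaks the incoming arrows to Deaths: Deaths := -2·Prey + 2·Births + 2 no longer applies, and Deaths = 3.
Predator = max(Grass, Prey)  [with Grass=-2, Prey=-2]  = -2
Migration = 3·Deaths + Predator + 1  [with Deaths=3, Predator=-2]  = 8

8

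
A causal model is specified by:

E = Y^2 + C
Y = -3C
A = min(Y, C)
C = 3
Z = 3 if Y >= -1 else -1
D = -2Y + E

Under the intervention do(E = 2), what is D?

The intervention breaks the incoming arrows to E: E = Y^2 + C no longer applies, and E = 2.
Y = -3C  [with C=3]  = -9
D = -2Y + E  [with Y=-9, E=2]  = 20

20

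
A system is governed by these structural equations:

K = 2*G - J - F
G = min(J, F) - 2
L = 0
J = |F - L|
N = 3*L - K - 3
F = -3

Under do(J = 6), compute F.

Under do(J=6), the mechanism J = |F - L| is discarded; J is fixed at 6.
F is not downstream of the intervention, so its value is determined by the original equations.

-3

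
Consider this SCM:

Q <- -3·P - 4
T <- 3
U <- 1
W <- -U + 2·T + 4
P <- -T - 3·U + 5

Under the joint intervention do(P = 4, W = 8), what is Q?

The joint intervention fixes P = 4, W = 8, removing each variable's own equation.
Q = -3·P - 4  [with P=4]  = -16

-16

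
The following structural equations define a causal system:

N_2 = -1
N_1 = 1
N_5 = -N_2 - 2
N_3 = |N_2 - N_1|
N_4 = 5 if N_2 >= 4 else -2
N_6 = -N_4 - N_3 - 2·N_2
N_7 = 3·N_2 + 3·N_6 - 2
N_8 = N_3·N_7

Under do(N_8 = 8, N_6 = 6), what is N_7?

Setting N_8 = 8, N_6 = 6 by intervention discards those variables' equations.
N_7 = 3·N_2 + 3·N_6 - 2  [with N_2=-1, N_6=6]  = 13

13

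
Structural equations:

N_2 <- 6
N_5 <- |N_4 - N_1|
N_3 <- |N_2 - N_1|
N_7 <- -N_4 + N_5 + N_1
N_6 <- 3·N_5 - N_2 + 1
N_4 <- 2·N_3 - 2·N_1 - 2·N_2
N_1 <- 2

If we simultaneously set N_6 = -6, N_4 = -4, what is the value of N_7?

Under do(N_6 = -6, N_4 = -4), each intervened variable's structural equation is replaced by its fixed value.
N_5 = |N_4 - N_1|  [with N_4=-4, N_1=2]  = 6
N_7 = -N_4 + N_5 + N_1  [with N_4=-4, N_5=6, N_1=2]  = 12

12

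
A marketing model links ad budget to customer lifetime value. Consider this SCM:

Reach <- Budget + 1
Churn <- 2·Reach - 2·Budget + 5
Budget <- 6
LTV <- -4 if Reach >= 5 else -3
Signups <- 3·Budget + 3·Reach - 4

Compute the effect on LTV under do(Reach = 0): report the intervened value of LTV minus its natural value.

do(Reach=0) replaces the equation Reach <- Budget + 1 with the constant Reach = 0.
LTV = -4 if Reach >= 5 else -3  [with Reach=0]  = -3
Without intervention: Reach = Budget + 1  [with Budget=6]  = 7; LTV = -4 if Reach >= 5 else -3  [with Reach=7]  = -4.
Change = -3 − (-4) = 1.

1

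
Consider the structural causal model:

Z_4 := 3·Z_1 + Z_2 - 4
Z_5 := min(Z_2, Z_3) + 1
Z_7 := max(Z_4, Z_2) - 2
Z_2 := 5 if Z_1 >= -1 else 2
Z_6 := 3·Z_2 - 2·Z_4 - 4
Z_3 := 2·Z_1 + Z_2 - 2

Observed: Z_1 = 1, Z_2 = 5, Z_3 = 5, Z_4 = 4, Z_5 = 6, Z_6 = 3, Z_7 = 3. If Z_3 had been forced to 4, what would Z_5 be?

do(Z_3=4) replaces the equation Z_3 := 2·Z_1 + Z_2 - 2 with the constant Z_3 = 4.
Z_2 = 5 if Z_1 >= -1 else 2  [with Z_1=1]  = 5
Z_5 = min(Z_2, Z_3) + 1  [with Z_2=5, Z_3=4]  = 5

5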